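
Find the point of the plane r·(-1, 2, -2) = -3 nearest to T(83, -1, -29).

(241/3, 13/3, -103/3)

The perpendicular from T has direction n = (-1, 2, -2): r = (83, -1, -29) + μ(-1, 2, -2).
Substitute into the plane: n·(T + μn) = -3 gives -27 + 9μ = -3, so μ = 8/3.
Foot = (83, -1, -29) + (8/3)·(-1, 2, -2) = (241/3, 13/3, -103/3).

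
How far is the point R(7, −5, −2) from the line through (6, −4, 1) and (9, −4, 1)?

A direction vector is d = (3, 0, 0).
AP = (1, −1, −3), and AP × d = (0, −9, 3).
|AP × d|² = 90 and |d|² = 9, so the distance is √(90/9) = √10.

√10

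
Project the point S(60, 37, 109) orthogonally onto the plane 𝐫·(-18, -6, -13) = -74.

The perpendicular from S has direction n = (-18, -6, -13): r = (60, 37, 109) + t(-18, -6, -13).
Substitute into the plane: n·(S + tn) = -74 gives -2719 + 529t = -74, so t = 5.
Foot = (60, 37, 109) + 5·(-18, -6, -13) = (-30, 7, 44).

(-30, 7, 44)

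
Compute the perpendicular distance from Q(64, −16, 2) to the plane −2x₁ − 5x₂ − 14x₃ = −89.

13/15

Normal vector n = (−2, −5, −14), and n·(64, −16, 2) − (−89) = 13.
|n| = √(4 + 25 + 196) = 15, so the distance is |13|/15 = 13/15.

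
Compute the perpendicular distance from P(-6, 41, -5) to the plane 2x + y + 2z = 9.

Normal vector n = (2, 1, 2), and n·(-6, 41, -5) - 9 = 10.
|n| = √(4 + 1 + 4) = 3, so the distance is |10|/3 = 10/3.

10/3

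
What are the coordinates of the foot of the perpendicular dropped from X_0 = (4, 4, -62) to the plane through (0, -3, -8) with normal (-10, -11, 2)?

(-6, -7, -60)

The perpendicular from X_0 has direction n = (-10, -11, 2): r = (4, 4, -62) + μ(-10, -11, 2).
Substitute into the plane: n·(X_0 + μn) = 17 gives -208 + 225μ = 17, so μ = 1.
Foot = (4, 4, -62) + 1·(-10, -11, 2) = (-6, -7, -60).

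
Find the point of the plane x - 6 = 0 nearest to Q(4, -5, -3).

n = (1, 0, 0), |n|² = 1, and n·Q − 6 = -2.
t = -2/1 = -2, so the foot is Q − t·n = (4, -5, -3) − (-2)·(1, 0, 0) = (6, -5, -3).

(6, -5, -3)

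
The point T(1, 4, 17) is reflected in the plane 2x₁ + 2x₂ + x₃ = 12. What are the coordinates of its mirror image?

With n = (2, 2, 1), the signed offset is (n·T − 12)/|n|² = 15/9 = 5/3.
T' = T − 2t·n = (1, 4, 17) − (10/3)·(2, 2, 1) = (-17/3, -8/3, 41/3).

(-17/3, -8/3, 41/3)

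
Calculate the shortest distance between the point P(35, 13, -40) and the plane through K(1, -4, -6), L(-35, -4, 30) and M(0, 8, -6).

1

KL = (-36, 0, 36) and KM = (-1, 12, 0), so a normal is n = KL × KM = (-432, -36, -432).
Then n·(35, 13, -40) - 2304 = -612.
|n| = √(186624 + 1296 + 186624) = 612, so the distance is |-612|/612 = 1.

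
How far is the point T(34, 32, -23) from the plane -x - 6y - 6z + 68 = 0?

Normal vector n = (-1, -6, -6), and n·(34, 32, -23) - (-68) = -20.
|n| = √(1 + 36 + 36) = √73, so the distance is |-20|/√73 = 20/√73.

20/√73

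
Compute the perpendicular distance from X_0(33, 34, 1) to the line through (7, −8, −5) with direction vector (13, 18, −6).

Direction vector d = (13, 18, −6).
AP = (26, 42, 6), and AP × d = (−360, 234, −78).
|AP × d|² = 190440 and |d|² = 529, so the distance is √(190440/529) = √360 = 6√10.

6√10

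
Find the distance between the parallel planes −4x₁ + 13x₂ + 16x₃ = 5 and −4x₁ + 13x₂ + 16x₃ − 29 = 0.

With common normal n = (−4, 13, 16) (|n| = 21), the distance is |5 − 29|/|n| = 24/21 = 8/7.

8/7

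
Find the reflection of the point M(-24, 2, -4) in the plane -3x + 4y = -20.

n = (-3, 4, 0), |n|² = 25, n·M − (-20) = 100, so t = 100/25 = 4.
Foot F = M − 4·n = (-12, -14, -4); the reflection is 2F − M = (0, -30, -4).

(0, -30, -4)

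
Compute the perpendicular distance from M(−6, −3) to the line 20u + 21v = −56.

d = |20·(-6) + 21·(-3) − (-56)| / √(400 + 441) = |-127|/29 = 127/29.

127/29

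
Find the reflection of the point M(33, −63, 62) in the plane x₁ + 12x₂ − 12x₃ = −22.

With n = (1, 12, −12), the signed offset is (n·M − (-22))/|n|² = -1445/289 = -5.
M' = M − 2t·n = (33, −63, 62) − (-10)·(1, 12, −12) = (43, 57, −58).

(43, 57, -58)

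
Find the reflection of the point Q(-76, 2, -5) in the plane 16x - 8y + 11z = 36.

n = (16, -8, 11), |n|² = 441, n·Q − 36 = -1323, so t = -1323/441 = -3.
Foot F = Q − (-3)·n = (-28, -22, 28); the reflection is 2F − Q = (20, -46, 61).

(20, -46, 61)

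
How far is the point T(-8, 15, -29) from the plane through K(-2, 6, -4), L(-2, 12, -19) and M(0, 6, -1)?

KL = (0, 6, -15) and KM = (2, 0, 3), so a normal is n = KL × KM = (18, -30, -12).
d = |18·(-8) + (-30)·15 + (-12)·(-29) − (-168)| / √(324 + 900 + 144) = |-78| / (6√38) = 13/√38.

13√38/38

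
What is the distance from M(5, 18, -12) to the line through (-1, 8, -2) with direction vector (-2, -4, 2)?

2√5

Direction vector d = (-2, -4, 2).
AP = (6, 10, -10); AP·d = -72, |AP|² = 236, |d|² = 24.
distance² = |AP|² − (AP·d)²/|d|² = 236 − 5184/24 = 20, so the distance is 2√5.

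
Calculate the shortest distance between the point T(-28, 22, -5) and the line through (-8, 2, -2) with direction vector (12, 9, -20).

Direction vector d = (12, 9, -20).
AP = (-20, 20, -3); AP·d = 0, |AP|² = 809, |d|² = 625.
distance² = |AP|² − (AP·d)²/|d|² = 809 − 0/625 = 809, so the distance is √809.

√809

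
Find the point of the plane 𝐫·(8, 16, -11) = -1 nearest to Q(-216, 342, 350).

(-4496/21, 7262/21, 7295/21)

The perpendicular from Q has direction n = (8, 16, -11): r = (-216, 342, 350) + μ(8, 16, -11).
Substitute into the plane: n·(Q + μn) = -1 gives -106 + 441μ = -1, so μ = 5/21.
Foot = (-216, 342, 350) + (5/21)·(8, 16, -11) = (-4496/21, 7262/21, 7295/21).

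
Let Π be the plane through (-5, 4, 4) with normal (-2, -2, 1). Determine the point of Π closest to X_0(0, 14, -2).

(-8, 6, 2)

The perpendicular from X_0 has direction n = (-2, -2, 1): r = (0, 14, -2) + λ(-2, -2, 1).
Substitute into the plane: n·(X_0 + λn) = 6 gives -30 + 9λ = 6, so λ = 4.
Foot = (0, 14, -2) + 4·(-2, -2, 1) = (-8, 6, 2).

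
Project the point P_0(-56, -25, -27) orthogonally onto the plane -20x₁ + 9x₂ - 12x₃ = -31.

n = (-20, 9, -12), |n|² = 625, and n·P_0 − (-31) = 1250.
t = 1250/625 = 2, so the foot is P_0 − t·n = (-56, -25, -27) − 2·(-20, 9, -12) = (-16, -43, -3).

(-16, -43, -3)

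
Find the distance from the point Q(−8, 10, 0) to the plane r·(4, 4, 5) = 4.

Normal vector n = (4, 4, 5), and n·(−8, 10, 0) − 4 = 4.
|n| = √(16 + 16 + 25) = √57, so the distance is |4|/√57 = 4√57/57.

4/√57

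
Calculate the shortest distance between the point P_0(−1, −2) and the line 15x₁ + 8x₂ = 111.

142/17

The normal to the line is n = (15, 8) with |n| = 17.
|n·P_0 − 111| = |-31 − 111| = 142, so the distance is 142/17.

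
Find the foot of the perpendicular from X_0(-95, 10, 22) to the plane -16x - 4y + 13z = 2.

The perpendicular from X_0 has direction n = (-16, -4, 13): r = (-95, 10, 22) + λ(-16, -4, 13).
Substitute into the plane: n·(X_0 + λn) = 2 gives 1766 + 441λ = 2, so λ = -4.
Foot = (-95, 10, 22) + (-4)·(-16, -4, 13) = (-31, 26, -30).

(-31, 26, -30)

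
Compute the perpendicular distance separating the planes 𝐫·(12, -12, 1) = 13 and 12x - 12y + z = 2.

With common normal n = (12, -12, 1) (|n| = 17), the distance is |13 − 2|/|n| = 11/17.

11/17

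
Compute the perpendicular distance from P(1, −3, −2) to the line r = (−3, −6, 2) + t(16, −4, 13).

√41

Direction vector d = (16, −4, 13).
AP = (4, 3, −4); AP·d = 0, |AP|² = 41, |d|² = 441.
distance² = |AP|² − (AP·d)²/|d|² = 41 − 0/441 = 41, so the distance is √41.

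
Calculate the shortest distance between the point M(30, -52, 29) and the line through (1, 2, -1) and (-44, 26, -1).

2√514

A direction vector is d = (-45, 24, 0).
AP = (29, -54, 30); AP·d = -2601, |AP|² = 4657, |d|² = 2601.
distance² = |AP|² − (AP·d)²/|d|² = 4657 − 6765201/2601 = 2056, so the distance is 2√514.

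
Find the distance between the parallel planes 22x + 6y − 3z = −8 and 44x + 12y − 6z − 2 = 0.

Divide the second equation by 2 to match normals: 22x + 6y − 3z = 1.
With common normal n = (22, 6, −3) (|n| = 23), the distance is |(-8) − 1|/|n| = 9/23.

9/23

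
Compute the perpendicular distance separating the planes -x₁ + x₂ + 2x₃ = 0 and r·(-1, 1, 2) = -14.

With common normal n = (-1, 1, 2) (|n| = √6), the distance is |0 − (-14)|/|n| = 14/√6 = 7√6/3.

7√6/3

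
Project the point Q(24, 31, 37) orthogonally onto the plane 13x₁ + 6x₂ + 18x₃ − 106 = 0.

(-2, 19, 1)

n = (13, 6, 18), |n|² = 529, and n·Q − 106 = 1058.
t = 1058/529 = 2, so the foot is Q − t·n = (24, 31, 37) − 2·(13, 6, 18) = (−2, 19, 1).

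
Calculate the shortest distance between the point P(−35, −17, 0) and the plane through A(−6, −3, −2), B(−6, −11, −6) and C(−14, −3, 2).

11√6/6

AB = (0, −8, −4) and AC = (−8, 0, 4), so a normal is n = AB × AC = (−32, 32, −64).
n = (−32, 32, −64); n·P − 224 = 352; |n| = 32√6; distance = 352/(32√6) = 11√6/6.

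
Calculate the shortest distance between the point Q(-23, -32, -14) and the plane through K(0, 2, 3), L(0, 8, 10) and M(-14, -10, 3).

2/11

KL = (0, 6, 7) and KM = (-14, -12, 0), so a normal is n = KL × KM = (84, -98, 84).
Then n·(-23, -32, -14) - 56 = -28.
|n| = √(7056 + 9604 + 7056) = 154, so the distance is |-28|/154 = 2/11.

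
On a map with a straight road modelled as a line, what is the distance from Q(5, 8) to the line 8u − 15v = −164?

84/17

d = |8·5 + (-15)·8 − (-164)| / √(64 + 225) = |84|/17 = 84/17.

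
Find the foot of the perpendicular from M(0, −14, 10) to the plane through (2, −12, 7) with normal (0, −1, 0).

(0, -12, 10)

The perpendicular from M has direction n = (0, −1, 0): r = (0, −14, 10) + λ(0, −1, 0).
Substitute into the plane: n·(M + λn) = 12 gives 14 + 1λ = 12, so λ = -2.
Foot = (0, −14, 10) + (-2)·(0, −1, 0) = (0, −12, 10).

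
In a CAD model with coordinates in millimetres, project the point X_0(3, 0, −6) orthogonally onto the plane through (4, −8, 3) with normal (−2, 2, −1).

(9, -6, -3)

The perpendicular from X_0 has direction n = (−2, 2, −1): r = (3, 0, −6) + μ(−2, 2, −1).
Substitute into the plane: n·(X_0 + μn) = -27 gives 0 + 9μ = -27, so μ = -3.
Foot = (3, 0, −6) + (-3)·(−2, 2, −1) = (9, −6, −3).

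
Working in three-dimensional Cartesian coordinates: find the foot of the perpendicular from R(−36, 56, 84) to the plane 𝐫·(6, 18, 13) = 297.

(-54, 2, 45)

n = (6, 18, 13), |n|² = 529, and n·R − 297 = 1587.
t = 1587/529 = 3, so the foot is R − t·n = (−36, 56, 84) − 3·(6, 18, 13) = (−54, 2, 45).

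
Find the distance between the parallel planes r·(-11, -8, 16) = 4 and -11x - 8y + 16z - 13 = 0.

3/7

Both planes have normal n = (-11, -8, 16), |n| = 21. Any point on the first plane is at distance |13 − 4|/|n| = 9/21 = 3/7 from the second.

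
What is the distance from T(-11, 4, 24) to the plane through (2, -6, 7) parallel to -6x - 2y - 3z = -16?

1

Parallel planes share the normal n = (-6, -2, -3); since (2, -6, 7) lies on the plane, its equation is -6x - 2y - 3z = -21.
n = (-6, -2, -3); n·P − (-21) = 7; |n| = 7; distance = 7/7 = 1.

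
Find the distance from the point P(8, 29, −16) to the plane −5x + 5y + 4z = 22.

19√66/66

Normal vector n = (−5, 5, 4), and n·(8, 29, −16) − 22 = 19.
|n| = √(25 + 25 + 16) = √66, so the distance is |19|/√66 = 19/√66.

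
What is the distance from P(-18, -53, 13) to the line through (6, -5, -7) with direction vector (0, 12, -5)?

Direction vector d = (0, 12, -5).
AP = (-24, -48, 20), and AP × d = (0, -120, -288).
|AP × d|² = 97344 and |d|² = 169, so the distance is √(97344/169) = √576 = 24.

24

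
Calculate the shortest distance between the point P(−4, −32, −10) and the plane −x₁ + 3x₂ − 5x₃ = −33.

9√35/35

n = (−1, 3, −5); n·P − (-33) = -9; |n| = √35; distance = 9/√35 = 9√35/35.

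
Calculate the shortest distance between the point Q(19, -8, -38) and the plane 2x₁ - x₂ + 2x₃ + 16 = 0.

d = |2·19 + (-1)·(-8) + 2·(-38) − (-16)| / √(4 + 1 + 4) = |-14| / 3 = 14/3.

14/3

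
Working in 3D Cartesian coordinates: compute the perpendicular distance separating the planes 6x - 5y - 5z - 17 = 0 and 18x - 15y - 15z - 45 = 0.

√86/43

Divide the second equation by 3 to match normals: 6x - 5y - 5z = 15.
Both planes have normal n = (6, -5, -5), |n| = √86. Any point on the first plane is at distance |15 − 17|/|n| = 2/√86 from the second.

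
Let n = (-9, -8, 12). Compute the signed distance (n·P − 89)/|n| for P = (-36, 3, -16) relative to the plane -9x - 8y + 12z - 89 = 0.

n·P − 89 = 19.
|n| = 17, so the signed distance is 19/17.

19/17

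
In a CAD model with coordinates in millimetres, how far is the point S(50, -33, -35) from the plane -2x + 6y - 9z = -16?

n = (-2, 6, -9); n·P − (-16) = 33; |n| = 11; distance = 33/11 = 3.

3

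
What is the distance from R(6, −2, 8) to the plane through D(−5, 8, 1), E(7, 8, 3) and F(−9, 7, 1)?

DE = (12, 0, 2) and DF = (−4, −1, 0), so a normal is n = DE × DF = (2, −8, −12).
Then n·(6, −2, 8) − (−86) = 18.
|n| = √(4 + 64 + 144) = 2√53, so the distance is |18|/(2√53) = 9√53/53.

9√53/53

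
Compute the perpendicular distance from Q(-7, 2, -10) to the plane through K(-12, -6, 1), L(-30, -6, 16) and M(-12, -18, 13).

7/√97

KL = (-18, 0, 15) and KM = (0, -12, 12), so a normal is n = KL × KM = (180, 216, 216).
Then n·(-7, 2, -10) - (-3240) = 252.
|n| = √(32400 + 46656 + 46656) = 36√97, so the distance is |252|/(36√97) = 7√97/97.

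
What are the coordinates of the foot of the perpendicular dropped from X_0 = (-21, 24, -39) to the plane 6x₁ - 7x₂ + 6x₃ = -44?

n = (6, -7, 6), |n|² = 121, and n·X_0 − (-44) = -484.
t = -484/121 = -4, so the foot is X_0 − t·n = (-21, 24, -39) − (-4)·(6, -7, 6) = (3, -4, -15).

(3, -4, -15)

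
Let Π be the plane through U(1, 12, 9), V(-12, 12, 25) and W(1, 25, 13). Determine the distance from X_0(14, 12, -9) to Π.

UV = (-13, 0, 16) and UW = (0, 13, 4), so a normal is n = UV × UW = (-208, 52, -169).
n = (-208, 52, -169); n·P − (-1105) = 338; |n| = 273; distance = 338/273 = 26/21.

26/21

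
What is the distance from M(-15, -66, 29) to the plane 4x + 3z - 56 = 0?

Normal vector n = (4, 0, 3), and n·(-15, -66, 29) - 56 = -29.
|n| = √(16 + 0 + 9) = 5, so the distance is |-29|/5 = 29/5.

29/5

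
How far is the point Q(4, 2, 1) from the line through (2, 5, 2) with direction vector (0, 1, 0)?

Direction vector d = (0, 1, 0).
AP = (2, −3, −1); AP·d = -3, |AP|² = 14, |d|² = 1.
distance² = |AP|² − (AP·d)²/|d|² = 14 − 9/1 = 5, so the distance is √5.

√5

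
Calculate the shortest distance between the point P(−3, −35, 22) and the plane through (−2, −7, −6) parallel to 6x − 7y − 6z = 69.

Parallel planes share the normal n = (6, −7, −6); since (−2, −7, −6) lies on the plane, its equation is 6x − 7y − 6z = 73.
Then n·(−3, −35, 22) − 73 = 22.
|n| = √(36 + 49 + 36) = 11, so the distance is |22|/11 = 2.

2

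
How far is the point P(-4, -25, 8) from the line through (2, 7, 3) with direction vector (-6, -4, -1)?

Direction vector d = (-6, -4, -1).
AP = (-6, -32, 5), and AP × d = (52, -36, -168).
|AP × d|² = 32224 and |d|² = 53, so the distance is √(32224/53) = √608 = 4√38.

4√38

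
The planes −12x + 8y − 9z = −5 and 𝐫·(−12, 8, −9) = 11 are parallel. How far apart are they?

16/17

With common normal n = (−12, 8, −9) (|n| = 17), the distance is |(-5) − 11|/|n| = 16/17.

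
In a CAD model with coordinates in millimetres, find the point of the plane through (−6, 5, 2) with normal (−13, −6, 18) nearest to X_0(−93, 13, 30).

(-54, 31, -24)

The perpendicular from X_0 has direction n = (−13, −6, 18): r = (−93, 13, 30) + t(−13, −6, 18).
Substitute into the plane: n·(X_0 + tn) = 84 gives 1671 + 529t = 84, so t = -3.
Foot = (−93, 13, 30) + (-3)·(−13, −6, 18) = (−54, 31, −24).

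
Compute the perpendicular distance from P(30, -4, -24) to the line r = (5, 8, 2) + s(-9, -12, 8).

Direction vector d = (-9, -12, 8).
AP = (25, -12, -26); AP·d = -289, |AP|² = 1445, |d|² = 289.
distance² = |AP|² − (AP·d)²/|d|² = 1445 − 83521/289 = 1156, so the distance is 34.

34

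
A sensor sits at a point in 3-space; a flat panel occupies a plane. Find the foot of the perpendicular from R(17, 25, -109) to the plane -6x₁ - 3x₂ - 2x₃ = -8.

(23, 28, -107)

The perpendicular from R has direction n = (-6, -3, -2): r = (17, 25, -109) + λ(-6, -3, -2).
Substitute into the plane: n·(R + λn) = -8 gives 41 + 49λ = -8, so λ = -1.
Foot = (17, 25, -109) + (-1)·(-6, -3, -2) = (23, 28, -107).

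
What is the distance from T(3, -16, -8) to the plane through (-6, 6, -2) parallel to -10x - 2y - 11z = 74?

4/3

Parallel planes share the normal n = (-10, -2, -11); since (-6, 6, -2) lies on the plane, its equation is -10x - 2y - 11z = 70.
Then n·(3, -16, -8) - 70 = 20.
|n| = √(100 + 4 + 121) = 15, so the distance is |20|/15 = 4/3.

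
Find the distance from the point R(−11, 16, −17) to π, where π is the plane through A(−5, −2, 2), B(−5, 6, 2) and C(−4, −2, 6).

AB = (0, 8, 0) and AC = (1, 0, 4), so a normal is n = AB × AC = (32, 0, −8).
Then n·(−11, 16, −17) − (−176) = −40.
|n| = √(1024 + 0 + 64) = 8√17, so the distance is |-40|/(8√17) = 5√17/17.

5√17/17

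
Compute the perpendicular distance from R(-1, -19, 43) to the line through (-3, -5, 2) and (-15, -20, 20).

√649

A direction vector is d = (-12, -15, 18).
AP = (2, -14, 41); AP·d = 924, |AP|² = 1881, |d|² = 693.
distance² = |AP|² − (AP·d)²/|d|² = 1881 − 853776/693 = 649, so the distance is √649.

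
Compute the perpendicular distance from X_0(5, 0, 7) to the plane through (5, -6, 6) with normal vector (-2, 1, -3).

3/√14

The plane has equation n·(r − (5, -6, 6)) = 0, i.e. n·r = -34.
n = (-2, 1, -3); n·P − (-34) = 3; |n| = √14; distance = 3/√14 = 3√14/14.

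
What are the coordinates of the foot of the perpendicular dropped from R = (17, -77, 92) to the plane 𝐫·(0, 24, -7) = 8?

(17, 19, 64)

n = (0, 24, -7), |n|² = 625, and n·R − 8 = -2500.
t = -2500/625 = -4, so the foot is R − t·n = (17, -77, 92) − (-4)·(0, 24, -7) = (17, 19, 64).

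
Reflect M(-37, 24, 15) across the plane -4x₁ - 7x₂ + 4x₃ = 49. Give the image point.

With n = (-4, -7, 4), the signed offset is (n·M − 49)/|n|² = -9/81 = -1/9.
M' = M − 2t·n = (-37, 24, 15) − (-2/9)·(-4, -7, 4) = (-341/9, 202/9, 143/9).

(-341/9, 202/9, 143/9)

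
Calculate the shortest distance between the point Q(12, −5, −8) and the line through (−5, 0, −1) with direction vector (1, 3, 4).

√337

Direction vector d = (1, 3, 4).
AP = (17, −5, −7); AP·d = -26, |AP|² = 363, |d|² = 26.
distance² = |AP|² − (AP·d)²/|d|² = 363 − 676/26 = 337, so the distance is √337.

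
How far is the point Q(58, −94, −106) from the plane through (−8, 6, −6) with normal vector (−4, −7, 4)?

4

The plane has equation n·(r − (−8, 6, −6)) = 0, i.e. n·r = -34.
n = (−4, −7, 4); n·P − (-34) = 36; |n| = 9; distance = 36/9 = 4.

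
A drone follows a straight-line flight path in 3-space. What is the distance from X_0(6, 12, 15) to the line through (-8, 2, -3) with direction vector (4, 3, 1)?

Direction vector d = (4, 3, 1).
AP = (14, 10, 18), and AP × d = (-44, 58, 2).
|AP × d|² = 5304 and |d|² = 26, so the distance is √(5304/26) = √204 = 2√51.

2√51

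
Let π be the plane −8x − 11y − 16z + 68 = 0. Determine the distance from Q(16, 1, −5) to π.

3/7

Normal vector n = (−8, −11, −16), and n·(16, 1, −5) − (−68) = 9.
|n| = √(64 + 121 + 256) = 21, so the distance is |9|/21 = 3/7.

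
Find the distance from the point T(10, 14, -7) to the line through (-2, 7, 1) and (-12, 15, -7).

√257

A direction vector is d = (-10, 8, -8).
AP = (12, 7, -8); AP·d = 0, |AP|² = 257, |d|² = 228.
distance² = |AP|² − (AP·d)²/|d|² = 257 − 0/228 = 257, so the distance is √257.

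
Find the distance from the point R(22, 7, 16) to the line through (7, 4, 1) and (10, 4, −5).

A direction vector is d = (3, 0, −6).
AP = (15, 3, 15); AP·d = -45, |AP|² = 459, |d|² = 45.
distance² = |AP|² − (AP·d)²/|d|² = 459 − 2025/45 = 414, so the distance is 3√46.

3√46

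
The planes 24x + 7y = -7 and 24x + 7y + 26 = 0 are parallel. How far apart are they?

With common normal n = (24, 7, 0) (|n| = 25), the distance is |(-7) − (-26)|/|n| = 19/25.

19/25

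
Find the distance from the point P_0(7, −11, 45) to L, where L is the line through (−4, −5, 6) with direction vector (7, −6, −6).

Direction vector d = (7, −6, −6).
AP = (11, −6, 39), and AP × d = (270, 339, −24).
|AP × d|² = 188397 and |d|² = 121, so the distance is √(188397/121) = √1557 = 3√173.

3√173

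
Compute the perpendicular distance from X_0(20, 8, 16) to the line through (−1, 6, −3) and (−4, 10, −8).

2√89

A direction vector is d = (−3, 4, −5).
AP = (21, 2, 19), and AP × d = (−86, 48, 90).
|AP × d|² = 17800 and |d|² = 50, so the distance is √(17800/50) = √356 = 2√89.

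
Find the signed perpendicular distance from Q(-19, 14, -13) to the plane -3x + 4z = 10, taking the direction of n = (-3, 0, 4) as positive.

-1

n·Q − 10 = -5.
|n| = 5, so the signed distance is -5/5 = -1.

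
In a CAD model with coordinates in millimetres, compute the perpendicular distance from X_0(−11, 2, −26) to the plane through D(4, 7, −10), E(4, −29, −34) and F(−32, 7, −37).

1

DE = (0, −36, −24) and DF = (−36, 0, −27), so a normal is n = DE × DF = (972, 864, −1296).
n = (972, 864, −1296); n·P − 22896 = 1836; |n| = 1836; distance = 1836/1836 = 1.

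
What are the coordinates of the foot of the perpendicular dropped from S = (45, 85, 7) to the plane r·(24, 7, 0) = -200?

n = (24, 7, 0), |n|² = 625, and n·S − (-200) = 1875.
t = 1875/625 = 3, so the foot is S − t·n = (45, 85, 7) − 3·(24, 7, 0) = (-27, 64, 7).

(-27, 64, 7)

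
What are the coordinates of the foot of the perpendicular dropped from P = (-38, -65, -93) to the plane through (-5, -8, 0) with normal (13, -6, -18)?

(-77, -47, -39)

n = (13, -6, -18), |n|² = 529, and n·P − (-17) = 1587.
t = 1587/529 = 3, so the foot is P − t·n = (-38, -65, -93) − 3·(13, -6, -18) = (-77, -47, -39).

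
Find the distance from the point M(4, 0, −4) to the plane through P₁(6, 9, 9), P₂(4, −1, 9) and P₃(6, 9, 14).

P₁P₂ = (−2, −10, 0) and P₁P₃ = (0, 0, 5), so a normal is n = P₁P₂ × P₁P₃ = (−50, 10, 0).
Then n·(4, 0, −4) − (−210) = 10.
|n| = √(2500 + 100 + 0) = 10√26, so the distance is |10|/(10√26) = √26/26.

√26/26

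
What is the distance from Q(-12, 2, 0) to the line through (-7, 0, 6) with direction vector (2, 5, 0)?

√65

Direction vector d = (2, 5, 0).
AP = (-5, 2, -6); AP·d = 0, |AP|² = 65, |d|² = 29.
distance² = |AP|² − (AP·d)²/|d|² = 65 − 0/29 = 65, so the distance is √65.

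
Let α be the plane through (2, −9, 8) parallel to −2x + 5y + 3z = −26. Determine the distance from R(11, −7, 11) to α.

1/√38

Parallel planes share the normal n = (−2, 5, 3); since (2, −9, 8) lies on the plane, its equation is −2x + 5y + 3z = -25.
n = (−2, 5, 3); n·P − (-25) = 1; |n| = √38; distance = 1/√38.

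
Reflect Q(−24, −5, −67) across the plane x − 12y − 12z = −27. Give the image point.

n = (1, −12, −12), |n|² = 289, n·Q − (-27) = 867, so t = 867/289 = 3.
Foot F = Q − 3·n = (−27, 31, −31); the reflection is 2F − Q = (−30, 67, 5).

(-30, 67, 5)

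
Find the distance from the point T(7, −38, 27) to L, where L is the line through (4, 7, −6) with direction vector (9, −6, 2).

3√226

Direction vector d = (9, −6, 2).
AP = (3, −45, 33); AP·d = 363, |AP|² = 3123, |d|² = 121.
distance² = |AP|² − (AP·d)²/|d|² = 3123 − 131769/121 = 2034, so the distance is 3√226.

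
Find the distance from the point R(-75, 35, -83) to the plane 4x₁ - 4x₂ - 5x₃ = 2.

Normal vector n = (4, -4, -5), and n·(-75, 35, -83) - 2 = -27.
|n| = √(16 + 16 + 25) = √57, so the distance is |-27|/√57 = 9√57/19.

9√57/19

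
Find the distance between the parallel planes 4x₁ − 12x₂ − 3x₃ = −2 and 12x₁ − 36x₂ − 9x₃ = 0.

2/13

Divide the second equation by 3 to match normals: 4x₁ − 12x₂ − 3x₃ = 0.
Both planes have normal n = (4, −12, −3), |n| = 13. Any point on the first plane is at distance |0 − (-2)|/|n| = 2/13 from the second.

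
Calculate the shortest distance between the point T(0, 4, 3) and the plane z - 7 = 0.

4

d = |1·3 − 7| / √(0 + 0 + 1) = |-4| / 1 = 4.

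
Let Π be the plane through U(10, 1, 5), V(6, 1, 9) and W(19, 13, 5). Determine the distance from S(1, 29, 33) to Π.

UV = (-4, 0, 4) and UW = (9, 12, 0), so a normal is n = UV × UW = (-48, 36, -48).
d = |(-48)·1 + 36·29 + (-48)·33 − (-684)| / √(2304 + 1296 + 2304) = |96| / (12√41) = 8√41/41.

8/√41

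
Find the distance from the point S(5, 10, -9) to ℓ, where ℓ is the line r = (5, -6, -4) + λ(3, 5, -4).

Direction vector d = (3, 5, -4).
AP = (0, 16, -5), and AP × d = (-39, -15, -48).
|AP × d|² = 4050 and |d|² = 50, so the distance is √(4050/50) = √81 = 9.

9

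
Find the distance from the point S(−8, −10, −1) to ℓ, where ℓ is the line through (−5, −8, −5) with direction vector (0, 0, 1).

√13

Direction vector d = (0, 0, 1).
AP = (−3, −2, 4); AP·d = 4, |AP|² = 29, |d|² = 1.
distance² = |AP|² − (AP·d)²/|d|² = 29 − 16/1 = 13, so the distance is √13.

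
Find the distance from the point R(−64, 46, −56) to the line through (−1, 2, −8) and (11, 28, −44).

A direction vector is d = (12, 26, −36).
AP = (−63, 44, −48), and AP × d = (−336, −2844, −2166).
|AP × d|² = 12892788 and |d|² = 2116, so the distance is √(12892788/2116) = √6093 = 3√677.

3√677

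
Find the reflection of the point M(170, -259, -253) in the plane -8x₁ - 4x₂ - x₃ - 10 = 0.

(154, -267, -255)

With n = (-8, -4, -1), the signed offset is (n·M − 10)/|n|² = -81/81 = -1.
M' = M − 2t·n = (170, -259, -253) − (-2)·(-8, -4, -1) = (154, -267, -255).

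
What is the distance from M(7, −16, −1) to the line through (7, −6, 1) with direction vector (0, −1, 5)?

2√26

Direction vector d = (0, −1, 5).
AP = (0, −10, −2), and AP × d = (−52, 0, 0).
|AP × d|² = 2704 and |d|² = 26, so the distance is √(2704/26) = √104 = 2√26.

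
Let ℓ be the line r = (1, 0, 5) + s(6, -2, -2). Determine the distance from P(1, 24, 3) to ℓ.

Direction vector d = (6, -2, -2).
AP = (0, 24, -2); AP·d = -44, |AP|² = 580, |d|² = 44.
distance² = |AP|² − (AP·d)²/|d|² = 580 − 1936/44 = 536, so the distance is 2√134.

2√134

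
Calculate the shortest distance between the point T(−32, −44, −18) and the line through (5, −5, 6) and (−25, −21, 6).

√865

A direction vector is d = (−30, −16, 0).
AP = (−37, −39, −24); AP·d = 1734, |AP|² = 3466, |d|² = 1156.
distance² = |AP|² − (AP·d)²/|d|² = 3466 − 3006756/1156 = 865, so the distance is √865.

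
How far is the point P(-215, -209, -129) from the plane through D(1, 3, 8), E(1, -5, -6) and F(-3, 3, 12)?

8

DE = (0, -8, -14) and DF = (-4, 0, 4), so a normal is n = DE × DF = (-32, 56, -32).
d = |(-32)·(-215) + 56·(-209) + (-32)·(-129) − (-120)| / √(1024 + 3136 + 1024) = |-576| / 72 = 8.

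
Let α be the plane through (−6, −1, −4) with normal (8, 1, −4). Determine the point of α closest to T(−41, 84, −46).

(-115/3, 253/3, -142/3)

n = (8, 1, −4), |n|² = 81, and n·T − (-33) = -27.
t = -27/81 = -1/3, so the foot is T − t·n = (−41, 84, −46) − (-1/3)·(8, 1, −4) = (−115/3, 253/3, −142/3).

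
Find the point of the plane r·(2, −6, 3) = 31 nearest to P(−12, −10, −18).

(-10, -16, -15)

n = (2, −6, 3), |n|² = 49, and n·P − 31 = -49.
t = -49/49 = -1, so the foot is P − t·n = (−12, −10, −18) − (-1)·(2, −6, 3) = (−10, −16, −15).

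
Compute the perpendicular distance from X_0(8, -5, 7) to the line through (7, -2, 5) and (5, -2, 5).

A direction vector is d = (-2, 0, 0).
AP = (1, -3, 2); AP·d = -2, |AP|² = 14, |d|² = 4.
distance² = |AP|² − (AP·d)²/|d|² = 14 − 4/4 = 13, so the distance is √13.

√13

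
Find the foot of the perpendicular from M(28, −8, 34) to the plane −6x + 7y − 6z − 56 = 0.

n = (−6, 7, −6), |n|² = 121, and n·M − 56 = -484.
t = -484/121 = -4, so the foot is M − t·n = (28, −8, 34) − (-4)·(−6, 7, −6) = (4, 20, 10).

(4, 20, 10)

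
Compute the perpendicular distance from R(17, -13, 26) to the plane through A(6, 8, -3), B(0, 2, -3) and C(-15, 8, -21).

AB = (-6, -6, 0) and AC = (-21, 0, -18), so a normal is n = AB × AC = (108, -108, -126).
n = (108, -108, -126); n·P − 162 = -198; |n| = 198; distance = 198/198 = 1.

1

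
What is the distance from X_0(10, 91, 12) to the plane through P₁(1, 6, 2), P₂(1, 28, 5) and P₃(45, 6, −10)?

P₁P₂ = (0, 22, 3) and P₁P₃ = (44, 0, −12), so a normal is n = P₁P₂ × P₁P₃ = (−264, 132, −968).
d = |(-264)·10 + 132·91 + (-968)·12 − (-1408)| / √(69696 + 17424 + 937024) = |-836| / 1012 = 19/23.

19/23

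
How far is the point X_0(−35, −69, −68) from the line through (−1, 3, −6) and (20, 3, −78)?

2√1921

A direction vector is d = (21, 0, −72).
AP = (−34, −72, −62); AP·d = 3750, |AP|² = 10184, |d|² = 5625.
distance² = |AP|² − (AP·d)²/|d|² = 10184 − 14062500/5625 = 7684, so the distance is 2√1921.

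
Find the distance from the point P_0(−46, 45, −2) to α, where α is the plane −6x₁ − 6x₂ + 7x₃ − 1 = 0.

9/11

d = |(-6)·(-46) + (-6)·45 + 7·(-2) − 1| / √(36 + 36 + 49) = |-9| / 11 = 9/11.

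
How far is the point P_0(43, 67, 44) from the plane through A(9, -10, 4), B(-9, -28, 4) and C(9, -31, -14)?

AB = (-18, -18, 0) and AC = (0, -21, -18), so a normal is n = AB × AC = (324, -324, 378).
n = (324, -324, 378); n·P − 7668 = 1188; |n| = 594; distance = 1188/594 = 2.

2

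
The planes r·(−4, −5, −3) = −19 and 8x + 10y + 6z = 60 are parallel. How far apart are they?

Divide the second equation by -2 to match normals: −4x − 5y − 3z = -30.
Both planes have normal n = (−4, −5, −3), |n| = 5√2. Any point on the first plane is at distance |(-30) − (-19)|/|n| = 11/(5√2) from the second.

11/(5√2)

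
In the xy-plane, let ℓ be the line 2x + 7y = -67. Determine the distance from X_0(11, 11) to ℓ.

166√53/53

d = |2·11 + 7·11 − (-67)| / √(4 + 49) = |166|/√53 = 166√53/53.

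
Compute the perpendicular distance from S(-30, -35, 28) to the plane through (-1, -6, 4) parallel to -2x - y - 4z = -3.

3√21/7

Parallel planes share the normal n = (-2, -1, -4); since (-1, -6, 4) lies on the plane, its equation is -2x - y - 4z = -8.
d = |(-2)·(-30) + (-1)·(-35) + (-4)·28 − (-8)| / √(4 + 1 + 16) = |-9| / √21 = 9/√21.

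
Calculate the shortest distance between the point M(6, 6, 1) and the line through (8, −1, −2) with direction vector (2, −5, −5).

2√2

Direction vector d = (2, −5, −5).
AP = (−2, 7, 3), and AP × d = (−20, −4, −4).
|AP × d|² = 432 and |d|² = 54, so the distance is √(432/54) = √8 = 2√2.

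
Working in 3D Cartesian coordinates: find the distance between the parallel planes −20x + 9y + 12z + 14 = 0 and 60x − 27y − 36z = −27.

Divide the second equation by -3 to match normals: −20x + 9y + 12z = 9.
With common normal n = (−20, 9, 12) (|n| = 25), the distance is |(-14) − 9|/|n| = 23/25.

23/25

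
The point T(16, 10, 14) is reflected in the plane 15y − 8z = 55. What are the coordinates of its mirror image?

n = (0, 15, −8), |n|² = 289, n·T − 55 = -17, so t = -17/289 = -1/17.
Foot F = T − (-1/17)·n = (16, 185/17, 230/17); the reflection is 2F − T = (16, 200/17, 222/17).

(16, 200/17, 222/17)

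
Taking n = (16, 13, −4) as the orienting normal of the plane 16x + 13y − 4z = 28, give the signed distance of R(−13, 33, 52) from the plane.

-5/7

n·R − 28 = -15.
|n| = 21, so the signed distance is -15/21 = -5/7.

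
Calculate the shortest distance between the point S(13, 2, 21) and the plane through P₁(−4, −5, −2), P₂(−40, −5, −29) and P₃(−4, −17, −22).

P₁P₂ = (−36, 0, −27) and P₁P₃ = (0, −12, −20), so a normal is n = P₁P₂ × P₁P₃ = (−324, −720, 432).
n = (−324, −720, 432); n·P − 4032 = -612; |n| = 900; distance = 612/900 = 17/25.

17/25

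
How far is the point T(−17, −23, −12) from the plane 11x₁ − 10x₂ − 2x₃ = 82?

1

d = |11·(-17) + (-10)·(-23) + (-2)·(-12) − 82| / √(121 + 100 + 4) = |-15| / 15 = 1.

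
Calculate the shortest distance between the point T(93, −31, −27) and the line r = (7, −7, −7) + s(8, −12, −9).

Direction vector d = (8, −12, −9).
AP = (86, −24, −20); AP·d = 1156, |AP|² = 8372, |d|² = 289.
distance² = |AP|² − (AP·d)²/|d|² = 8372 − 1336336/289 = 3748, so the distance is 2√937.

2√937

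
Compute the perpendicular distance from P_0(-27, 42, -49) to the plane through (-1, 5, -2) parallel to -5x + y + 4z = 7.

21/√42

Parallel planes share the normal n = (-5, 1, 4); since (-1, 5, -2) lies on the plane, its equation is -5x + y + 4z = 2.
n = (-5, 1, 4); n·P − 2 = -21; |n| = √42; distance = 21/√42 = √42/2.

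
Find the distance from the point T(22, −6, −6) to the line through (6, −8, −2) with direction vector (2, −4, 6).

2√69

Direction vector d = (2, −4, 6).
AP = (16, 2, −4); AP·d = 0, |AP|² = 276, |d|² = 56.
distance² = |AP|² − (AP·d)²/|d|² = 276 − 0/56 = 276, so the distance is 2√69.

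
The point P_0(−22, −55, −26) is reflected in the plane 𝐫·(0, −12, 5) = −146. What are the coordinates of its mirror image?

With n = (0, −12, 5), the signed offset is (n·P_0 − (-146))/|n|² = 676/169 = 4.
P_0' = P_0 − 2t·n = (−22, −55, −26) − 8·(0, −12, 5) = (−22, 41, −66).

(-22, 41, -66)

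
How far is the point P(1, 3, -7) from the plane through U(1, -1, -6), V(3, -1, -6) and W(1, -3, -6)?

1

UV = (2, 0, 0) and UW = (0, -2, 0), so a normal is n = UV × UW = (0, 0, -4).
n = (0, 0, -4); n·P − 24 = 4; |n| = 4; distance = 4/4 = 1.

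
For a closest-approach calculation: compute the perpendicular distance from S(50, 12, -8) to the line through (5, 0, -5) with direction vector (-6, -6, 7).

33

Direction vector d = (-6, -6, 7).
AP = (45, 12, -3), and AP × d = (66, -297, -198).
|AP × d|² = 131769 and |d|² = 121, so the distance is √(131769/121) = √1089 = 33.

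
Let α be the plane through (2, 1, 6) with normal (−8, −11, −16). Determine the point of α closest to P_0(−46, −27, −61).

n = (−8, −11, −16), |n|² = 441, and n·P_0 − (-123) = 1764.
t = 1764/441 = 4, so the foot is P_0 − t·n = (−46, −27, −61) − 4·(−8, −11, −16) = (−14, 17, 3).

(-14, 17, 3)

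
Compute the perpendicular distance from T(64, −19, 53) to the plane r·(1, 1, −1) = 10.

6√3

n = (1, 1, −1); n·P − 10 = -18; |n| = √3; distance = 18/√3 = 6√3.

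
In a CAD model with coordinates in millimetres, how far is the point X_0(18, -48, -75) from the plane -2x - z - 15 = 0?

24/√5

d = |(-2)·18 + (-1)·(-75) − 15| / √(4 + 0 + 1) = |24| / √5 = 24/√5.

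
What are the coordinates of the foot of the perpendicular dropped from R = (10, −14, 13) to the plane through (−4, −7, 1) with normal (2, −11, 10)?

(8, -3, 3)

n = (2, −11, 10), |n|² = 225, and n·R − 79 = 225.
t = 225/225 = 1, so the foot is R − t·n = (10, −14, 13) − 1·(2, −11, 10) = (8, −3, 3).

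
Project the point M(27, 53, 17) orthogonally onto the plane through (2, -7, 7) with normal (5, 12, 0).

(2, -7, 17)

The perpendicular from M has direction n = (5, 12, 0): r = (27, 53, 17) + μ(5, 12, 0).
Substitute into the plane: n·(M + μn) = -74 gives 771 + 169μ = -74, so μ = -5.
Foot = (27, 53, 17) + (-5)·(5, 12, 0) = (2, -7, 17).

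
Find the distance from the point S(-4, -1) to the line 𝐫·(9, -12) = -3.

7/5

The normal to the line is n = (9, -12) with |n| = 15.
|n·S − (-3)| = |-24 − (-3)| = 21, so the distance is 21/15 = 7/5.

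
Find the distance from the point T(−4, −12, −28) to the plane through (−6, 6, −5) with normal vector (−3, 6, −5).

The plane has equation n·(r − (−6, 6, −5)) = 0, i.e. n·r = 79.
Then n·(−4, −12, −28) − 79 = 1.
|n| = √(9 + 36 + 25) = √70, so the distance is |1|/√70 = √70/70.

1/√70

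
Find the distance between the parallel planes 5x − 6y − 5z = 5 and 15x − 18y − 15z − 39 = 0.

8/√86

Divide the second equation by 3 to match normals: 5x − 6y − 5z = 13.
Both planes have normal n = (5, −6, −5), |n| = √86. Any point on the first plane is at distance |13 − 5|/|n| = 8/√86 from the second.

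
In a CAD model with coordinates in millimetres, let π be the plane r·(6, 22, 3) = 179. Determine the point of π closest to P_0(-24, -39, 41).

The perpendicular from P_0 has direction n = (6, 22, 3): r = (-24, -39, 41) + μ(6, 22, 3).
Substitute into the plane: n·(P_0 + μn) = 179 gives -879 + 529μ = 179, so μ = 2.
Foot = (-24, -39, 41) + 2·(6, 22, 3) = (-12, 5, 47).

(-12, 5, 47)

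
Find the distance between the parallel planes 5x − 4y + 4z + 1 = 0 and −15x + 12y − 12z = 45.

14√57/57

Divide the second equation by -3 to match normals: 5x − 4y + 4z = -15.
Both planes have normal n = (5, −4, 4), |n| = √57. Any point on the first plane is at distance |(-15) − (-1)|/|n| = 14/√57 from the second.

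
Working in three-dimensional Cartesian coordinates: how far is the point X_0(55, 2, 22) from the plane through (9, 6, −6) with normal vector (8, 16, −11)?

The plane has equation n·(r − (9, 6, −6)) = 0, i.e. n·r = 234.
Then n·(55, 2, 22) − 234 = −4.
|n| = √(64 + 256 + 121) = 21, so the distance is |-4|/21 = 4/21.

4/21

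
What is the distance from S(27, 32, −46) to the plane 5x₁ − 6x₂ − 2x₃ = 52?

Normal vector n = (5, −6, −2), and n·(27, 32, −46) − 52 = −17.
|n| = √(25 + 36 + 4) = √65, so the distance is |-17|/√65 = 17/√65.

17√65/65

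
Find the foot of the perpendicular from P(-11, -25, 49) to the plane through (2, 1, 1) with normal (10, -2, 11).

n = (10, -2, 11), |n|² = 225, and n·P − 29 = 450.
t = 450/225 = 2, so the foot is P − t·n = (-11, -25, 49) − 2·(10, -2, 11) = (-31, -21, 27).

(-31, -21, 27)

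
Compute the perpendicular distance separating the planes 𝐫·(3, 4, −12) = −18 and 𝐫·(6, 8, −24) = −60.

12/13

Divide the second equation by 2 to match normals: 3x₁ + 4x₂ − 12x₃ = -30.
Both planes have normal n = (3, 4, −12), |n| = 13. Any point on the first plane is at distance |(-30) − (-18)|/|n| = 12/13 from the second.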